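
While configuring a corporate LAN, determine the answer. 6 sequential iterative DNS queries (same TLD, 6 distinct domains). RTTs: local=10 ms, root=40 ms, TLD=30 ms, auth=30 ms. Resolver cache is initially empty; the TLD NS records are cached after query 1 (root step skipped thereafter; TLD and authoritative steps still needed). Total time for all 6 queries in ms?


Lookup 1 (cold cache): local + root + TLD + auth = 10 + 40 + 30 + 30 = 110 ms
Lookups 2..6 (TLD NS cached -> skip root; new domain -> still ask TLD and auth): local + TLD + auth = 10 + 30 + 30 = 70 ms each
Remaining 5 lookups: 5 * 70 = 350 ms
Total = 110 + 350 = 460 ms

460


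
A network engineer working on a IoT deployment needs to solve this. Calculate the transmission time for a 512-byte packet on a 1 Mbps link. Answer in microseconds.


Given: packet = 512 bytes, bandwidth = 1 Mbps
Packet in bits = 512 * 8 = 4096 bits
Bandwidth = 1 * 10^6 = 1000000 bps
Time = 4096 / 1000000 seconds
Time in us = 4096 * 10^6 / 1000000 = 4096

4096


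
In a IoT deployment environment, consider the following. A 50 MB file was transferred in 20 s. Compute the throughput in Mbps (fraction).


Given: file = 50 MB, time = 20 s
File in Mb = 50 * 8 = 400 Mb
Throughput = 400 / 20 Mbps
Throughput = 20 Mbps

20


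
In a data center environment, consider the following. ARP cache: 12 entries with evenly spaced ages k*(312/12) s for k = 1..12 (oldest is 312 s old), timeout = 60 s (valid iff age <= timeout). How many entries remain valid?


Ages are k * 312/12 s for k = 1..12 (spacing = 26.0000 s).
Entry k is valid iff k * 312/12 <= 60 iff k <= 12 * 60 / 312 = 2.3077
n_valid = floor(2.3077) = 2
(n_stale = 12 - 2 = 10)

2


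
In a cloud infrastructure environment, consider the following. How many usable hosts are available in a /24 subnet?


Given: subnet mask /24
Host bits = 32 - 24 = 8
Total addresses = 2^8 = 256
Usable hosts = 256 - 2 (network + broadcast) = 254

254


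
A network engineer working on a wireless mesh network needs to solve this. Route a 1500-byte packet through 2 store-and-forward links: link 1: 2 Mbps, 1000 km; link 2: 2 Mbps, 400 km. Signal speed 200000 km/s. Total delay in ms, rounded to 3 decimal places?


Packet = 1500 bytes = 12000 bits. Store-and-forward: sum (t_trans + t_prop) per link.
Link 1: t_trans = 12000/(2*10^6) s = 6.0000 ms; t_prop = 1000/200000 s = 5.0000 ms; subtotal = 11.0000 ms
Link 2: t_trans = 12000/(2*10^6) s = 6.0000 ms; t_prop = 400/200000 s = 2.0000 ms; subtotal = 8.0000 ms
End-to-end = 11.0000 + 8.0000 = 19.0000 ms -> 19.000 ms (3 dp)

19.000


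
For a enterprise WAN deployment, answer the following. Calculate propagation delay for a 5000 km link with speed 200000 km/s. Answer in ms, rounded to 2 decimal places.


Given: distance = 5000 km, speed = 200000 km/s
Delay = distance / speed = 5000 / 200000 seconds
Delay in ms = 5000 * 1000 / 200000
Delay = 25.0000 ms
Rounded to 2 dp = 25.00 ms

25.00


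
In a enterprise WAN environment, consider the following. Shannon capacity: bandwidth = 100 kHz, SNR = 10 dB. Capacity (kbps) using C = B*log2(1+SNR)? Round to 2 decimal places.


Given: B = 100 kHz, SNR = 10 dB
SNR linear = 10^(10/10) = 10
1 + SNR = 11
log2(11) = 3.4594316186
C = 100 * 1000 * 3.4594316186 = 345943.1619 bps
C = 345.943162 kbps -> 345.94 kbps (2 dp)

345.94


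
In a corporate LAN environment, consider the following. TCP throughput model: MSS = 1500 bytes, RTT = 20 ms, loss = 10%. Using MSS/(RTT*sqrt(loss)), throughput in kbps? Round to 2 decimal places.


Given: MSS = 1500 bytes, RTT = 20 ms, loss = 10%
RTT in seconds = 20 / 1000 = 0.02
Loss rate = 10% = 0.1
sqrt(loss) = sqrt(0.1) = 0.316227766017
Throughput (bytes/s) = 1500 / (0.02 * 0.316227766017) = 237170.8245
Throughput (kbps) = 237170.8245 * 8 / 1000 = 1897.366596 -> 1897.37 kbps (2 dp)

1897.37


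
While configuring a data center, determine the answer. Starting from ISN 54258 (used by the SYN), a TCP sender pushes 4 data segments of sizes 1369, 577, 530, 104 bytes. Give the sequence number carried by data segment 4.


The SYN occupies sequence number ISN = 54258, so the first data byte is ISN + 1 = 54259.
SEQ of data segment i = (ISN + 1) + sum of payload sizes of segments 1..i-1.
Segment 1: SEQ = 54259, payload = 1369 bytes
Segment 2: SEQ = 55628, payload = 577 bytes
Segment 3: SEQ = 56205, payload = 530 bytes
Segment 4: SEQ = 56735, payload = 104 bytes
SEQ of segment 4 = 54259 + 1369 + 577 + 530 = 56735

56735


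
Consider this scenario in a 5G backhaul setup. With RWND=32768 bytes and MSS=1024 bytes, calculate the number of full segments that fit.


Given: RWND = 32768 bytes, MSS = 1024 bytes
Full segments = floor(RWND / MSS)
Full segments = floor(32768 / 1024)
Full segments = floor(32.0) = 32

32


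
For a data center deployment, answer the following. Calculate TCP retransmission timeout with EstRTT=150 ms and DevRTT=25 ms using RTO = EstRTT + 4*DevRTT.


Given: EstRTT = 150 ms, DevRTT = 25 ms
Timeout = EstRTT + 4 * DevRTT
4 * DevRTT = 4 * 25 = 100
Timeout = 150 + 100 = 250 ms

250


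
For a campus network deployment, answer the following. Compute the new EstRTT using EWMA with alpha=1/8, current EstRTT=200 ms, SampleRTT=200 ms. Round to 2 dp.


Given: EstRTT = 200 ms, SampleRTT = 200 ms, alpha = 1/8
New EstRTT = (1 - alpha) * EstRTT + alpha * SampleRTT
(7/8) * 200 = 175
(1/8) * 200 = 25
New EstRTT = 175 + 25 = 200 ms -> 200.00 ms (2 dp)

200.00


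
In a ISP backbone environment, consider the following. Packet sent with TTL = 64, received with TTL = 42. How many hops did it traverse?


Given: initial TTL = 64, received TTL = 42
Hops = initial TTL - received TTL
Hops = 64 - 42 = 22

22


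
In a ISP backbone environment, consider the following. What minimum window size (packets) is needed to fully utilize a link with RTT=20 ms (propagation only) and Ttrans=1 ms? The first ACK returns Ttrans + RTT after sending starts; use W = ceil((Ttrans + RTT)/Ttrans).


Given: Ttrans = 1 ms, RTT = 20 ms (= 2 * Tprop, Tprop = 10 ms)
Time until first ACK returns = Ttrans + RTT = 1 + 20 = 21 ms
Need W * Ttrans >= Ttrans + RTT  ->  W >= (Ttrans + RTT) / Ttrans
(Ttrans + RTT) / Ttrans = 21 / 1 = 21
W_min = ceil(21) = 21

21


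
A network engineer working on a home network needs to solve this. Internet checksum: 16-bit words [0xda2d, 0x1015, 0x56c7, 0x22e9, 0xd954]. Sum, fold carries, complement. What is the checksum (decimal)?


Given words: [0xda2d, 0x1015, 0x56c7, 0x22e9, 0xd954]
Step 1: Sum all words
Raw sum = 55853 + 4117 + 22215 + 8937 + 55636 = 146758
Step 2: Fold carry: (15686 + 2) = 15688
One's complement = ~15688 & 0xFFFF = 49847

49847


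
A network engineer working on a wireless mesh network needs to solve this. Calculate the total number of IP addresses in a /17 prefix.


Given: CIDR prefix /17
Host bits = 32 - 17 = 15
Total addresses = 2^15 = 32768

32768


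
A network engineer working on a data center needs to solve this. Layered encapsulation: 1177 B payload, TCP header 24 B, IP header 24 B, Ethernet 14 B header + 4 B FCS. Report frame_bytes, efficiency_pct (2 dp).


TCP segment = 1177 + 24 = 1201 B
IP packet = 1201 + 24 = 1225 B
Ethernet frame = 1225 + 14 + 4 = 1243 B
Efficiency = app / frame = 1177 / 1243 = 0.946903 = 94.6903% -> 94.69% (2 dp)

1243, 94.69


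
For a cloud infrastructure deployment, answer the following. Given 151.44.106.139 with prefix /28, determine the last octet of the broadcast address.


Given: IP = 151.44.106.139, prefix = /28
Host bits = 32 - 28 = 4
Network last octet = 139 AND mask = 128
Host part size = 2^4 - 1 = 15
Broadcast last octet = 128 OR 15 = 143

143


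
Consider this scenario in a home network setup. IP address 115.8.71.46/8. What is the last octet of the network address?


Given: IP = 115.8.71.46, prefix = /8
Subnet mask = 255.0.0.0
Last octet of IP: 46
Last octet of mask: 0
Network last octet = 46 AND 0 = 0

0


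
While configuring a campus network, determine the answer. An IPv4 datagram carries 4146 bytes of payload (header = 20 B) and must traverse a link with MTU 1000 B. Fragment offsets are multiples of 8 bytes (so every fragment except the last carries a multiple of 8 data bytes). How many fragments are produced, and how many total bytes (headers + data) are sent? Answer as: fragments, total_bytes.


Max data per non-final fragment = floor((MTU - header)/8)*8 = floor((1000 - 20)/8)*8 = floor(980/8)*8 = 976 B
Final fragment needs no 8-byte alignment: it can carry up to MTU - header = 980 B
Non-final fragments needed = ceil((payload - 980) / 976) = ceil(3166/976) = ceil(3.2439) = 4
Number of fragments = 4 + 1 = 5
Fragment sizes (data): 4 * 976 B + 242 B (last, 242 <= 980 OK)
Total bytes sent = payload + n_frags * header = 4146 + 5*20 = 4146 + 100 = 4246 B

5, 4246


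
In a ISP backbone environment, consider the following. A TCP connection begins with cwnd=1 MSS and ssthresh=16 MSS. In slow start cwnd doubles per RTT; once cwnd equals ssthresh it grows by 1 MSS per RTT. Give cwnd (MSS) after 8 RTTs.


RTT 0: cwnd = 1 MSS (initial)
RTT 1: cwnd = 2 MSS (slow start, doubled)
RTT 2: cwnd = 4 MSS (slow start, doubled)
RTT 3: cwnd = 8 MSS (slow start, doubled)
RTT 4: cwnd = 16 MSS (slow start, doubled)
RTT 5: cwnd = 17 MSS (congestion avoidance, +1)
RTT 6: cwnd = 18 MSS (congestion avoidance, +1)
RTT 7: cwnd = 19 MSS (congestion avoidance, +1)
RTT 8: cwnd = 20 MSS (congestion avoidance, +1)

20


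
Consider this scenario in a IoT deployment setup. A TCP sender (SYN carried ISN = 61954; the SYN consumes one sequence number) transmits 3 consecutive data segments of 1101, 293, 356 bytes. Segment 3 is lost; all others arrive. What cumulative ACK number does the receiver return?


SYN uses sequence number 61954; first data byte = ISN + 1 = 61955.
Segment 1: SEQ = 61955, len = 1101 B, covers [61955, 63055]
Segment 2: SEQ = 63056, len = 293 B, covers [63056, 63348]
Segment 3: SEQ = 63349, len = 356 B, covers [63349, 63704] [LOST]
In-order data received: bytes [61955, 63348] (segments 1..2).
Segment 3 missing -> gap begins at byte 63349.
Cumulative ACK = next expected in-order byte = 61955 + 1101 + 293 = 63349

63349


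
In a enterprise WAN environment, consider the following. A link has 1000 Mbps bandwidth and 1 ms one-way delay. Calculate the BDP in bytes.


Given: bandwidth = 1000 Mbps, delay = 1 ms
BDP in bits = 1000 * 10^6 * 1 / 1000
BDP in bits = 1000000
BDP in bytes = 1000000 / 8 = 125000

125000


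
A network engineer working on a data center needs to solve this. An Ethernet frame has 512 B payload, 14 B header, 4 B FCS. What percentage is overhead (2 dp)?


Given: payload = 512 B, header = 14 B, trailer = 4 B
Overhead bytes = header + trailer = 14 + 4 = 18
Total frame = payload + overhead = 512 + 18 = 530
Overhead % = 18 / 530 * 100 = 3.3962% -> 3.40% (2 dp)

3.40


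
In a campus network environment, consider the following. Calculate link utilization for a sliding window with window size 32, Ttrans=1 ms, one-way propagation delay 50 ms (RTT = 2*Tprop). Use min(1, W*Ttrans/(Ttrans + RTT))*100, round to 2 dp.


Given: W = 32, Ttrans = 1 ms, RTT = 100 ms (= 2 * Tprop, Tprop = 50 ms)
Cycle time = Ttrans + RTT = 1 + 100 = 101 ms (first packet sent until its ACK returns)
W * Ttrans = 32 * 1 = 32 ms of sending per cycle
W * Ttrans / (Ttrans + RTT) = 32 / 101 = 0.316832
U = min(1, 0.316832) = 0.316832
U% = 31.68%

31.68


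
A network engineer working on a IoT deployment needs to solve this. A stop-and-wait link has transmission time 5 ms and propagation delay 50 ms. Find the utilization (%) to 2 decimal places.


Given: Ttrans = 5 ms, Tprop = 50 ms
RTT = 2 * Tprop = 2 * 50 = 100 ms
U = Ttrans / (Ttrans + RTT)
U = 5 / (5 + 100)
U = 5 / 105 = 0.047619
U% = 4.76%

4.76


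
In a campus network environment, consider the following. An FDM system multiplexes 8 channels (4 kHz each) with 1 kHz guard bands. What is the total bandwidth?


Given: 8 channels, 4 kHz each, guard = 1 kHz
Channel bandwidth = 8 * 4 = 32 kHz
Guard bands = 7 gaps * 1 kHz = 7 kHz
Total = 32 + 7 = 39 kHz

39


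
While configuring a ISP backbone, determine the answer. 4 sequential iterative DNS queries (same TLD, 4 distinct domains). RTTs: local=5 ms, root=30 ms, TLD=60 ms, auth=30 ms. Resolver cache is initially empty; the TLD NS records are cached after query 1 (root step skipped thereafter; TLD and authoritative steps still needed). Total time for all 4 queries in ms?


Lookup 1 (cold cache): local + root + TLD + auth = 5 + 30 + 60 + 30 = 125 ms
Lookups 2..4 (TLD NS cached -> skip root; new domain -> still ask TLD and auth): local + TLD + auth = 5 + 60 + 30 = 95 ms each
Remaining 3 lookups: 3 * 95 = 285 ms
Total = 125 + 285 = 410 ms

410


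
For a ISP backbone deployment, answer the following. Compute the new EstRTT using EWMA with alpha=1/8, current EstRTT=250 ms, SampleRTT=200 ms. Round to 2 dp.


Given: EstRTT = 250 ms, SampleRTT = 200 ms, alpha = 1/8
New EstRTT = (1 - alpha) * EstRTT + alpha * SampleRTT
(7/8) * 250 = 218.75
(1/8) * 200 = 25
New EstRTT = 218.75 + 25 = 243.75 ms -> 243.75 ms (2 dp)

243.75


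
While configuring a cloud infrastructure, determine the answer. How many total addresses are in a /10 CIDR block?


Given: CIDR prefix /10
Host bits = 32 - 10 = 22
Total addresses = 2^22 = 4194304

4194304


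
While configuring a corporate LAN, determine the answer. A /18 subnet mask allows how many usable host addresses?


Given: subnet mask /18
Host bits = 32 - 18 = 14
Total addresses = 2^14 = 16384
Usable hosts = 16384 - 2 (network + broadcast) = 16382

16382


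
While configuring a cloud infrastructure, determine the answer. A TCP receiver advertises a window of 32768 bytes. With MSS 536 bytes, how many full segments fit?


Given: RWND = 32768 bytes, MSS = 536 bytes
Full segments = floor(RWND / MSS)
Full segments = floor(32768 / 536)
Full segments = floor(61.1343) = 61

61


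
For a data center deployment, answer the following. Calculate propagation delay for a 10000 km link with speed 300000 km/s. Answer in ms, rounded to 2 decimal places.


Given: distance = 10000 km, speed = 300000 km/s
Delay = distance / speed = 10000 / 300000 seconds
Delay in ms = 10000 * 1000 / 300000
Delay = 33.3333 ms
Rounded to 2 dp = 33.33 ms

33.33


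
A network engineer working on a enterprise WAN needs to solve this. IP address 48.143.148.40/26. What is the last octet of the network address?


Given: IP = 48.143.148.40, prefix = /26
Subnet mask = 255.255.255.192
Last octet of IP: 40
Last octet of mask: 192
Network last octet = 40 AND 192 = 0

0


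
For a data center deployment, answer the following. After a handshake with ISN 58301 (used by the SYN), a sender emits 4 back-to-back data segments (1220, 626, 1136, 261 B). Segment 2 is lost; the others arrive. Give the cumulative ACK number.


SYN uses sequence number 58301; first data byte = ISN + 1 = 58302.
Segment 1: SEQ = 58302, len = 1220 B, covers [58302, 59521]
Segment 2: SEQ = 59522, len = 626 B, covers [59522, 60147] [LOST]
Segment 3: SEQ = 60148, len = 1136 B, covers [60148, 61283]
Segment 4: SEQ = 61284, len = 261 B, covers [61284, 61544]
In-order data received: bytes [58302, 59521] (segments 1..1).
Segment 2 missing -> gap begins at byte 59522; later segments buffered out of order.
Cumulative ACK = next expected in-order byte = 58302 + 1220 = 59522

59522


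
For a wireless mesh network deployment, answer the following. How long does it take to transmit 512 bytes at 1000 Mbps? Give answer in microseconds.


Given: packet = 512 bytes, bandwidth = 1000 Mbps
Packet in bits = 512 * 8 = 4096 bits
Bandwidth = 1000 * 10^6 = 1000000000 bps
Time = 4096 / 1000000000 seconds
Time in us = 4096 * 10^6 / 1000000000 = 4.096

4.096


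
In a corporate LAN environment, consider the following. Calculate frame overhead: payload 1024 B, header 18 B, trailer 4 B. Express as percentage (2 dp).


Given: payload = 1024 B, header = 18 B, trailer = 4 B
Overhead bytes = header + trailer = 18 + 4 = 22
Total frame = payload + overhead = 1024 + 22 = 1046
Overhead % = 22 / 1046 * 100 = 2.1033% -> 2.10% (2 dp)

2.10


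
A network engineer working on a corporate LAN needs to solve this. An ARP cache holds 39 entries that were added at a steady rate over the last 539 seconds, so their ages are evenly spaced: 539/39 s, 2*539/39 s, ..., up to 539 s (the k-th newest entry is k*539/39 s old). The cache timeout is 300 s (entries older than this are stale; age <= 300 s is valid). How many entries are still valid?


Ages are k * 539/39 s for k = 1..39 (spacing = 13.8205 s).
Entry k is valid iff k * 539/39 <= 300 iff k <= 39 * 300 / 539 = 21.7069
n_valid = floor(21.7069) = 21
(n_stale = 39 - 21 = 18)

21


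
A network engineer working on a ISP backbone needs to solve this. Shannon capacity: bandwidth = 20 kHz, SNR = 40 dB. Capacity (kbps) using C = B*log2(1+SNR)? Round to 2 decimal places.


Given: B = 20 kHz, SNR = 40 dB
SNR linear = 10^(40/10) = 10000
1 + SNR = 10001
log2(10001) = 13.2878566418
C = 20 * 1000 * 13.2878566418 = 265757.1328 bps
C = 265.757133 kbps -> 265.76 kbps (2 dp)

265.76


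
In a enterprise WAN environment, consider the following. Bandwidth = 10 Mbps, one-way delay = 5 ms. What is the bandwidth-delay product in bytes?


Given: bandwidth = 10 Mbps, delay = 5 ms
BDP in bits = 10 * 10^6 * 5 / 1000
BDP in bits = 50000
BDP in bytes = 50000 / 8 = 6250

6250


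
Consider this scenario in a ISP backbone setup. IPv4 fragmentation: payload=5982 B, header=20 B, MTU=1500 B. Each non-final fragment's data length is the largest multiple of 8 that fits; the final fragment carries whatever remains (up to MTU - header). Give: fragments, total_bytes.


Max data per non-final fragment = floor((MTU - header)/8)*8 = floor((1500 - 20)/8)*8 = floor(1480/8)*8 = 1480 B
Final fragment needs no 8-byte alignment: it can carry up to MTU - header = 1480 B
Non-final fragments needed = ceil((payload - 1480) / 1480) = ceil(4502/1480) = ceil(3.0419) = 4
Number of fragments = 4 + 1 = 5
Fragment sizes (data): 4 * 1480 B + 62 B (last, 62 <= 1480 OK)
Total bytes sent = payload + n_frags * header = 5982 + 5*20 = 5982 + 100 = 6082 B

5, 6082


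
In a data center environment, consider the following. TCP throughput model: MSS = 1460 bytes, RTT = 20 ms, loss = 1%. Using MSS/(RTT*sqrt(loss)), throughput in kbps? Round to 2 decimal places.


Given: MSS = 1460 bytes, RTT = 20 ms, loss = 1%
RTT in seconds = 20 / 1000 = 0.02
Loss rate = 1% = 0.01
sqrt(loss) = sqrt(0.01) = 0.1
Throughput (bytes/s) = 1460 / (0.02 * 0.1) = 730000.0000
Throughput (kbps) = 730000.0000 * 8 / 1000 = 5840.000000 -> 5840.00 kbps (2 dp)

5840.00


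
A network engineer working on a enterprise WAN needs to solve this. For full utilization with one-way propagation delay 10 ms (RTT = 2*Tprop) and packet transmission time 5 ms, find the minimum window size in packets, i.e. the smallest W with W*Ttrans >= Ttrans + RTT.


Given: Ttrans = 5 ms, RTT = 20 ms (= 2 * Tprop, Tprop = 10 ms)
Time until first ACK returns = Ttrans + RTT = 5 + 20 = 25 ms
Need W * Ttrans >= Ttrans + RTT  ->  W >= (Ttrans + RTT) / Ttrans
(Ttrans + RTT) / Ttrans = 25 / 5 = 5
W_min = ceil(5) = 5

5


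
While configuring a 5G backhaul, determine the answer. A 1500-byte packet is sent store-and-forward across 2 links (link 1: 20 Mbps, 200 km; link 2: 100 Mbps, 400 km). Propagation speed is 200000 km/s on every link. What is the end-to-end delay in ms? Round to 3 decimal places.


Packet = 1500 bytes = 12000 bits. Store-and-forward: sum (t_trans + t_prop) per link.
Link 1: t_trans = 12000/(20*10^6) s = 0.6000 ms; t_prop = 200/200000 s = 1.0000 ms; subtotal = 1.6000 ms
Link 2: t_trans = 12000/(100*10^6) s = 0.1200 ms; t_prop = 400/200000 s = 2.0000 ms; subtotal = 2.1200 ms
End-to-end = 1.6000 + 2.1200 = 3.7200 ms -> 3.720 ms (3 dp)

3.720


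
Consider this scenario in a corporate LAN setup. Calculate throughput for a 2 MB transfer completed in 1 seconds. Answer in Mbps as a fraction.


Given: file = 2 MB, time = 1 s
File in Mb = 2 * 8 = 16 Mb
Throughput = 16 / 1 Mbps
Throughput = 16 Mbps

16


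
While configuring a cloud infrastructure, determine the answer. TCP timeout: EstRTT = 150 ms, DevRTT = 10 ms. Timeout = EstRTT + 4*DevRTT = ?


Given: EstRTT = 150 ms, DevRTT = 10 ms
Timeout = EstRTT + 4 * DevRTT
4 * DevRTT = 4 * 10 = 40
Timeout = 150 + 40 = 190 ms

190


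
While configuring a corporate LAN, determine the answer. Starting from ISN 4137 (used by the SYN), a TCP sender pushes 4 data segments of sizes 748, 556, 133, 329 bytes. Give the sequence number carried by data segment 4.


The SYN occupies sequence number ISN = 4137, so the first data byte is ISN + 1 = 4138.
SEQ of data segment i = (ISN + 1) + sum of payload sizes of segments 1..i-1.
Segment 1: SEQ = 4138, payload = 748 bytes
Segment 2: SEQ = 4886, payload = 556 bytes
Segment 3: SEQ = 5442, payload = 133 bytes
Segment 4: SEQ = 5575, payload = 329 bytes
SEQ of segment 4 = 4138 + 748 + 556 + 133 = 5575

5575


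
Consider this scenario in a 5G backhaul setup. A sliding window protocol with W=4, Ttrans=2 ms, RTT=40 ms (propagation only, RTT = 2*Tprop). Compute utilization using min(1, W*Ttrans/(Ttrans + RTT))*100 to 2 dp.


Given: W = 4, Ttrans = 2 ms, RTT = 40 ms (= 2 * Tprop, Tprop = 20 ms)
Cycle time = Ttrans + RTT = 2 + 40 = 42 ms (first packet sent until its ACK returns)
W * Ttrans = 4 * 2 = 8 ms of sending per cycle
W * Ttrans / (Ttrans + RTT) = 8 / 42 = 0.190476
U = min(1, 0.190476) = 0.190476
U% = 19.05%

19.05


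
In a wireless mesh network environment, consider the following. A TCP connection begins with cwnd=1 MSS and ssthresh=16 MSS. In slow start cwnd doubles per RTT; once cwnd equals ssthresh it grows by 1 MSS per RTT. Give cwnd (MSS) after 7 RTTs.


RTT 0: cwnd = 1 MSS (initial)
RTT 1: cwnd = 2 MSS (slow start, doubled)
RTT 2: cwnd = 4 MSS (slow start, doubled)
RTT 3: cwnd = 8 MSS (slow start, doubled)
RTT 4: cwnd = 16 MSS (slow start, doubled)
RTT 5: cwnd = 17 MSS (congestion avoidance, +1)
RTT 6: cwnd = 18 MSS (congestion avoidance, +1)
RTT 7: cwnd = 19 MSS (congestion avoidance, +1)

19


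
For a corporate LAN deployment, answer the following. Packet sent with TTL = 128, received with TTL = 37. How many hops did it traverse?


Given: initial TTL = 128, received TTL = 37
Hops = initial TTL - received TTL
Hops = 128 - 37 = 91

91


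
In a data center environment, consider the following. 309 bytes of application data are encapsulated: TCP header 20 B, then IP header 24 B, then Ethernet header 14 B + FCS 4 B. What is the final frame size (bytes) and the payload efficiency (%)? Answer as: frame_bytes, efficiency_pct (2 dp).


TCP segment = 309 + 20 = 329 B
IP packet = 329 + 24 = 353 B
Ethernet frame = 353 + 14 + 4 = 371 B
Efficiency = app / frame = 309 / 371 = 0.832884 = 83.2884% -> 83.29% (2 dp)

371, 83.29


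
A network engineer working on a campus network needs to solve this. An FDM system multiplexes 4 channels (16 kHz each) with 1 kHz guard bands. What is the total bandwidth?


Given: 4 channels, 16 kHz each, guard = 1 kHz
Channel bandwidth = 4 * 16 = 64 kHz
Guard bands = 3 gaps * 1 kHz = 3 kHz
Total = 64 + 3 = 67 kHz

67


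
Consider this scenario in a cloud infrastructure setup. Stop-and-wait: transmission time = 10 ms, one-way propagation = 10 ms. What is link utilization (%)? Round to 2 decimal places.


Given: Ttrans = 10 ms, Tprop = 10 ms
RTT = 2 * Tprop = 2 * 10 = 20 ms
U = Ttrans / (Ttrans + RTT)
U = 10 / (10 + 20)
U = 10 / 30 = 0.333333
U% = 33.33%

33.33


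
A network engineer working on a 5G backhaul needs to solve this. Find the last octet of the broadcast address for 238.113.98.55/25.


Given: IP = 238.113.98.55, prefix = /25
Host bits = 32 - 25 = 7
Network last octet = 55 AND mask = 0
Host part size = 2^7 - 1 = 127
Broadcast last octet = 0 OR 127 = 127

127


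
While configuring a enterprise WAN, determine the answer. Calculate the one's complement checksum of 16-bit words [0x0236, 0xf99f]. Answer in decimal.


Given words: [0x0236, 0xf99f]
Step 1: Sum all words
Raw sum = 566 + 63903 = 64469
One's complement = ~64469 & 0xFFFF = 1066

1066


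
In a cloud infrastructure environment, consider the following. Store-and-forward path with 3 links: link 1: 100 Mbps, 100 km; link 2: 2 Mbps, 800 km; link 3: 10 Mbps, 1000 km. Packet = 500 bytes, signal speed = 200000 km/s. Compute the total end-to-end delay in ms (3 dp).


Packet = 500 bytes = 4000 bits. Store-and-forward: sum (t_trans + t_prop) per link.
Link 1: t_trans = 4000/(100*10^6) s = 0.0400 ms; t_prop = 100/200000 s = 0.5000 ms; subtotal = 0.5400 ms
Link 2: t_trans = 4000/(2*10^6) s = 2.0000 ms; t_prop = 800/200000 s = 4.0000 ms; subtotal = 6.0000 ms
Link 3: t_trans = 4000/(10*10^6) s = 0.4000 ms; t_prop = 1000/200000 s = 5.0000 ms; subtotal = 5.4000 ms
End-to-end = 0.5400 + 6.0000 + 5.4000 = 11.9400 ms -> 11.940 ms (3 dp)

11.940


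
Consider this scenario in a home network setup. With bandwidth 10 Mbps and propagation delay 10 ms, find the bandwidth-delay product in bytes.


Given: bandwidth = 10 Mbps, delay = 10 ms
BDP in bits = 10 * 10^6 * 10 / 1000
BDP in bits = 100000
BDP in bytes = 100000 / 8 = 12500

12500


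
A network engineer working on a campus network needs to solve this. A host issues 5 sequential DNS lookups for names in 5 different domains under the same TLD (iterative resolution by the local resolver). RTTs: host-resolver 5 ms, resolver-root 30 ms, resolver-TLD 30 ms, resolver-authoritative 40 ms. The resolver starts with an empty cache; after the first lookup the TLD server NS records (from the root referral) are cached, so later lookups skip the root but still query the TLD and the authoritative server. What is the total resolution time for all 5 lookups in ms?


Lookup 1 (cold cache): local + root + TLD + auth = 5 + 30 + 30 + 40 = 105 ms
Lookups 2..5 (TLD NS cached -> skip root; new domain -> still ask TLD and auth): local + TLD + auth = 5 + 30 + 40 = 75 ms each
Remaining 4 lookups: 4 * 75 = 300 ms
Total = 105 + 300 = 405 ms

405


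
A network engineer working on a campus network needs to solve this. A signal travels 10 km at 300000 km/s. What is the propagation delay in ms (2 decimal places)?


Given: distance = 10 km, speed = 300000 km/s
Delay = distance / speed = 10 / 300000 seconds
Delay in ms = 10 * 1000 / 300000
Delay = 0.0333 ms
Rounded to 2 dp = 0.03 ms

0.03


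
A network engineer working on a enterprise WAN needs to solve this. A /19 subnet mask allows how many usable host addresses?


Given: subnet mask /19
Host bits = 32 - 19 = 13
Total addresses = 2^13 = 8192
Usable hosts = 8192 - 2 (network + broadcast) = 8190

8190


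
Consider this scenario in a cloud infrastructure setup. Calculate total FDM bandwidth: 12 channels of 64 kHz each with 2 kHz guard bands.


Given: 12 channels, 64 kHz each, guard = 2 kHz
Channel bandwidth = 12 * 64 = 768 kHz
Guard bands = 11 gaps * 2 kHz = 22 kHz
Total = 768 + 22 = 790 kHz

790


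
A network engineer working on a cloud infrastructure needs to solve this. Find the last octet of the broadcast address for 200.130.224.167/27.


Given: IP = 200.130.224.167, prefix = /27
Host bits = 32 - 27 = 5
Network last octet = 167 AND mask = 160
Host part size = 2^5 - 1 = 31
Broadcast last octet = 160 OR 31 = 191

191


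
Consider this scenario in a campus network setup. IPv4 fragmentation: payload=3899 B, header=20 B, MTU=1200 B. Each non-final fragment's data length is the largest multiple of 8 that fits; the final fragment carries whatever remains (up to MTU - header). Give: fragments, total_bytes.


Max data per non-final fragment = floor((MTU - header)/8)*8 = floor((1200 - 20)/8)*8 = floor(1180/8)*8 = 1176 B
Final fragment needs no 8-byte alignment: it can carry up to MTU - header = 1180 B
Non-final fragments needed = ceil((payload - 1180) / 1176) = ceil(2719/1176) = ceil(2.3121) = 3
Number of fragments = 3 + 1 = 4
Fragment sizes (data): 3 * 1176 B + 371 B (last, 371 <= 1180 OK)
Total bytes sent = payload + n_frags * header = 3899 + 4*20 = 3899 + 80 = 3979 B

4, 3979


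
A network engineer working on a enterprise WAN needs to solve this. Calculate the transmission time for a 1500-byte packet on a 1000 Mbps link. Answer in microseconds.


Given: packet = 1500 bytes, bandwidth = 1000 Mbps
Packet in bits = 1500 * 8 = 12000 bits
Bandwidth = 1000 * 10^6 = 1000000000 bps
Time = 12000 / 1000000000 seconds
Time in us = 12000 * 10^6 / 1000000000 = 12

12


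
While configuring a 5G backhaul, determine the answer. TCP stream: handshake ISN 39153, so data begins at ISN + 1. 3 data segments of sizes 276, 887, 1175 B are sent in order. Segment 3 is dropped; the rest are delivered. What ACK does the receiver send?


SYN uses sequence number 39153; first data byte = ISN + 1 = 39154.
Segment 1: SEQ = 39154, len = 276 B, covers [39154, 39429]
Segment 2: SEQ = 39430, len = 887 B, covers [39430, 40316]
Segment 3: SEQ = 40317, len = 1175 B, covers [40317, 41491] [LOST]
In-order data received: bytes [39154, 40316] (segments 1..2).
Segment 3 missing -> gap begins at byte 40317.
Cumulative ACK = next expected in-order byte = 39154 + 276 + 887 = 40317

40317


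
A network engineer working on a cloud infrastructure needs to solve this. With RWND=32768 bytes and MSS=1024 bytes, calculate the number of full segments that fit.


Given: RWND = 32768 bytes, MSS = 1024 bytes
Full segments = floor(RWND / MSS)
Full segments = floor(32768 / 1024)
Full segments = floor(32.0) = 32

32


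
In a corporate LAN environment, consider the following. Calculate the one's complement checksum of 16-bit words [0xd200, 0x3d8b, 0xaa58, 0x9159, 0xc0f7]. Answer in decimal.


Given words: [0xd200, 0x3d8b, 0xaa58, 0x9159, 0xc0f7]
Step 1: Sum all words
Raw sum = 53760 + 15755 + 43608 + 37209 + 49399 = 199731
Step 2: Fold carry: (3123 + 3) = 3126
One's complement = ~3126 & 0xFFFF = 62409

62409


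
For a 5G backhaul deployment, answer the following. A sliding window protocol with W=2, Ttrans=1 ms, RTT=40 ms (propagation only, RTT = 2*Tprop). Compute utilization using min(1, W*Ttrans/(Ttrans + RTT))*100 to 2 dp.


Given: W = 2, Ttrans = 1 ms, RTT = 40 ms (= 2 * Tprop, Tprop = 20 ms)
Cycle time = Ttrans + RTT = 1 + 40 = 41 ms (first packet sent until its ACK returns)
W * Ttrans = 2 * 1 = 2 ms of sending per cycle
W * Ttrans / (Ttrans + RTT) = 2 / 41 = 0.048780
U = min(1, 0.048780) = 0.048780
U% = 4.88%

4.88


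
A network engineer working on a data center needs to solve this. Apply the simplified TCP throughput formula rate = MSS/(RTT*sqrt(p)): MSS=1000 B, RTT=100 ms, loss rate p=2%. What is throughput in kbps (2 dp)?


Given: MSS = 1000 bytes, RTT = 100 ms, loss = 2%
RTT in seconds = 100 / 1000 = 0.1
Loss rate = 2% = 0.02
sqrt(loss) = sqrt(0.02) = 0.141421356237
Throughput (bytes/s) = 1000 / (0.1 * 0.141421356237) = 70710.6781
Throughput (kbps) = 70710.6781 * 8 / 1000 = 565.685425 -> 565.69 kbps (2 dp)

565.69


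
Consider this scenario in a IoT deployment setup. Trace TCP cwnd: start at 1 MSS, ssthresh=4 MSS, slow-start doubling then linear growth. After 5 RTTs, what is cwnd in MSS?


RTT 0: cwnd = 1 MSS (initial)
RTT 1: cwnd = 2 MSS (slow start, doubled)
RTT 2: cwnd = 4 MSS (slow start, doubled)
RTT 3: cwnd = 5 MSS (congestion avoidance, +1)
RTT 4: cwnd = 6 MSS (congestion avoidance, +1)
RTT 5: cwnd = 7 MSS (congestion avoidance, +1)

7


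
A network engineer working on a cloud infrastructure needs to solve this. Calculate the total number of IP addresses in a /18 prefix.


Given: CIDR prefix /18
Host bits = 32 - 18 = 14
Total addresses = 2^14 = 16384

16384


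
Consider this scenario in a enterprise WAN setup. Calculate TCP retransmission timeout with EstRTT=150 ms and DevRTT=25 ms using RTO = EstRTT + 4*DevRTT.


Given: EstRTT = 150 ms, DevRTT = 25 ms
Timeout = EstRTT + 4 * DevRTT
4 * DevRTT = 4 * 25 = 100
Timeout = 150 + 100 = 250 ms

250


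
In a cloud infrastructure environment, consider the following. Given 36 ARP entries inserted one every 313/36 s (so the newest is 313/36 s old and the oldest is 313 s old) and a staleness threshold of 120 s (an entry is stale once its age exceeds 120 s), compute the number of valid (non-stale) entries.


Ages are k * 313/36 s for k = 1..36 (spacing = 8.6944 s).
Entry k is valid iff k * 313/36 <= 120 iff k <= 36 * 120 / 313 = 13.8019
n_valid = floor(13.8019) = 13
(n_stale = 36 - 13 = 23)

13


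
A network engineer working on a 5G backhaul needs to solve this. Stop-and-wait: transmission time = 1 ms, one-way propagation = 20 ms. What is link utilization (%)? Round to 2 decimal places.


Given: Ttrans = 1 ms, Tprop = 20 ms
RTT = 2 * Tprop = 2 * 20 = 40 ms
U = Ttrans / (Ttrans + RTT)
U = 1 / (1 + 40)
U = 1 / 41 = 0.02439
U% = 2.44%

2.44


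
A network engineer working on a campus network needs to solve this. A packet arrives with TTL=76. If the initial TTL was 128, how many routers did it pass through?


Given: initial TTL = 128, received TTL = 76
Hops = initial TTL - received TTL
Hops = 128 - 76 = 52

52


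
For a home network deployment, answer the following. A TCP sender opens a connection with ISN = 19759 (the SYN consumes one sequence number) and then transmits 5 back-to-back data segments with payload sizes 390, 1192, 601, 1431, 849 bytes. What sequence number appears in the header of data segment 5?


The SYN occupies sequence number ISN = 19759, so the first data byte is ISN + 1 = 19760.
SEQ of data segment i = (ISN + 1) + sum of payload sizes of segments 1..i-1.
Segment 1: SEQ = 19760, payload = 390 bytes
Segment 2: SEQ = 20150, payload = 1192 bytes
Segment 3: SEQ = 21342, payload = 601 bytes
Segment 4: SEQ = 21943, payload = 1431 bytes
Segment 5: SEQ = 23374, payload = 849 bytes
SEQ of segment 5 = 19760 + 390 + 1192 + 601 + 1431 = 23374

23374


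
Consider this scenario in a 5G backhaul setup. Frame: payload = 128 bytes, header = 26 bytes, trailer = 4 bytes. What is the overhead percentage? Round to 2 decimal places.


Given: payload = 128 B, header = 26 B, trailer = 4 B
Overhead bytes = header + trailer = 26 + 4 = 30
Total frame = payload + overhead = 128 + 30 = 158
Overhead % = 30 / 158 * 100 = 18.9873% -> 18.99% (2 dp)

18.99


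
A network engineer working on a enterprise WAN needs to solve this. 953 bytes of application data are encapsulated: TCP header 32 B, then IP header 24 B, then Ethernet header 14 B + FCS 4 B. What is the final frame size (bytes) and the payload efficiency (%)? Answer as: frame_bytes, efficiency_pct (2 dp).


TCP segment = 953 + 32 = 985 B
IP packet = 985 + 24 = 1009 B
Ethernet frame = 1009 + 14 + 4 = 1027 B
Efficiency = app / frame = 953 / 1027 = 0.927945 = 92.7945% -> 92.79% (2 dp)

1027, 92.79


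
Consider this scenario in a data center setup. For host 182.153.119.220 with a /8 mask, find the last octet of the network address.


Given: IP = 182.153.119.220, prefix = /8
Subnet mask = 255.0.0.0
Last octet of IP: 220
Last octet of mask: 0
Network last octet = 220 AND 0 = 0

0


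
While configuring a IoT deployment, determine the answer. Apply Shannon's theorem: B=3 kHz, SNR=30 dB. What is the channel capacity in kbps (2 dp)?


Given: B = 3 kHz, SNR = 30 dB
SNR linear = 10^(30/10) = 1000
1 + SNR = 1001
log2(1001) = 9.9672262588
C = 3 * 1000 * 9.9672262588 = 29901.6788 bps
C = 29.901679 kbps -> 29.90 kbps (2 dp)

29.90


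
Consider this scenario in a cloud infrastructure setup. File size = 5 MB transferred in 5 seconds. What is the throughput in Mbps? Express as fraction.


Given: file = 5 MB, time = 5 s
File in Mb = 5 * 8 = 40 Mb
Throughput = 40 / 5 Mbps
Throughput = 8 Mbps

8


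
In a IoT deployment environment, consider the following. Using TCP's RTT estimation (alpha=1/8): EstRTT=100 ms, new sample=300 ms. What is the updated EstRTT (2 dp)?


Given: EstRTT = 100 ms, SampleRTT = 300 ms, alpha = 1/8
New EstRTT = (1 - alpha) * EstRTT + alpha * SampleRTT
(7/8) * 100 = 87.5
(1/8) * 300 = 37.5
New EstRTT = 87.5 + 37.5 = 125 ms -> 125.00 ms (2 dp)

125.00


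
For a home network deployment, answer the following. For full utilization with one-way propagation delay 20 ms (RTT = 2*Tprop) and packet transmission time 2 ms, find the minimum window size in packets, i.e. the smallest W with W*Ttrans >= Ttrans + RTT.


Given: Ttrans = 2 ms, RTT = 40 ms (= 2 * Tprop, Tprop = 20 ms)
Time until first ACK returns = Ttrans + RTT = 2 + 40 = 42 ms
Need W * Ttrans >= Ttrans + RTT  ->  W >= (Ttrans + RTT) / Ttrans
(Ttrans + RTT) / Ttrans = 42 / 2 = 21
W_min = ceil(21) = 21

21


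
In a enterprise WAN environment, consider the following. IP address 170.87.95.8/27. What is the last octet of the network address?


Given: IP = 170.87.95.8, prefix = /27
Subnet mask = 255.255.255.224
Last octet of IP: 8
Last octet of mask: 224
Network last octet = 8 AND 224 = 0

0


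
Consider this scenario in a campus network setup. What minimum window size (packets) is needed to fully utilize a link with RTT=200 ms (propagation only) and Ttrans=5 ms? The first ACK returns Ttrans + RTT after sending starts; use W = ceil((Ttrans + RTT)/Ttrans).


Given: Ttrans = 5 ms, RTT = 200 ms (= 2 * Tprop, Tprop = 100 ms)
Time until first ACK returns = Ttrans + RTT = 5 + 200 = 205 ms
Need W * Ttrans >= Ttrans + RTT  ->  W >= (Ttrans + RTT) / Ttrans
(Ttrans + RTT) / Ttrans = 205 / 5 = 41
W_min = ceil(41) = 41

41


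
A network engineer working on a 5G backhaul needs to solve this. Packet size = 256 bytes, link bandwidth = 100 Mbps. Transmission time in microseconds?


Given: packet = 256 bytes, bandwidth = 100 Mbps
Packet in bits = 256 * 8 = 2048 bits
Bandwidth = 100 * 10^6 = 100000000 bps
Time = 2048 / 100000000 seconds
Time in us = 2048 * 10^6 / 100000000 = 20.48

20.48


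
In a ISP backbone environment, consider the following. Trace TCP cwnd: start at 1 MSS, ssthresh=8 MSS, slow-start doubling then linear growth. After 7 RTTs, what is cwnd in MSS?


RTT 0: cwnd = 1 MSS (initial)
RTT 1: cwnd = 2 MSS (slow start, doubled)
RTT 2: cwnd = 4 MSS (slow start, doubled)
RTT 3: cwnd = 8 MSS (slow start, doubled)
RTT 4: cwnd = 9 MSS (congestion avoidance, +1)
RTT 5: cwnd = 10 MSS (congestion avoidance, +1)
RTT 6: cwnd = 11 MSS (congestion avoidance, +1)
RTT 7: cwnd = 12 MSS (congestion avoidance, +1)

12


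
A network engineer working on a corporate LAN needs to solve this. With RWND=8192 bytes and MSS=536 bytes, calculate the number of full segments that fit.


Given: RWND = 8192 bytes, MSS = 536 bytes
Full segments = floor(RWND / MSS)
Full segments = floor(8192 / 536)
Full segments = floor(15.2836) = 15

15


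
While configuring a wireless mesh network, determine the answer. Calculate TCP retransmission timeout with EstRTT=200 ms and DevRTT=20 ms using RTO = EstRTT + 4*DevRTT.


Given: EstRTT = 200 ms, DevRTT = 20 ms
Timeout = EstRTT + 4 * DevRTT
4 * DevRTT = 4 * 20 = 80
Timeout = 200 + 80 = 280 ms

280


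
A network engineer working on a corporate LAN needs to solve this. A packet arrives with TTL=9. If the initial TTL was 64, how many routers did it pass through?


Given: initial TTL = 64, received TTL = 9
Hops = initial TTL - received TTL
Hops = 64 - 9 = 55

55


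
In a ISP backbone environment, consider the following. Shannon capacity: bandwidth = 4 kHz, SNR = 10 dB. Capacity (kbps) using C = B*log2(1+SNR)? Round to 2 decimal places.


Given: B = 4 kHz, SNR = 10 dB
SNR linear = 10^(10/10) = 10
1 + SNR = 11
log2(11) = 3.4594316186
C = 4 * 1000 * 3.4594316186 = 13837.7265 bps
C = 13.837726 kbps -> 13.84 kbps (2 dp)

13.84


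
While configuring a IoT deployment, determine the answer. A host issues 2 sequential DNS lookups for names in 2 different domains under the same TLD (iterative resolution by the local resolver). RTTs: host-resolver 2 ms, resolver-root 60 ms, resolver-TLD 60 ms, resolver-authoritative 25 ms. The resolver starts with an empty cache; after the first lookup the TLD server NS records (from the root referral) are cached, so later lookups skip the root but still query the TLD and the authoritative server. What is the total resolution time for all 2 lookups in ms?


Lookup 1 (cold cache): local + root + TLD + auth = 2 + 60 + 60 + 25 = 147 ms
Lookups 2..2 (TLD NS cached -> skip root; new domain -> still ask TLD and auth): local + TLD + auth = 2 + 60 + 25 = 87 ms each
Remaining 1 lookups: 1 * 87 = 87 ms
Total = 147 + 87 = 234 ms

234
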